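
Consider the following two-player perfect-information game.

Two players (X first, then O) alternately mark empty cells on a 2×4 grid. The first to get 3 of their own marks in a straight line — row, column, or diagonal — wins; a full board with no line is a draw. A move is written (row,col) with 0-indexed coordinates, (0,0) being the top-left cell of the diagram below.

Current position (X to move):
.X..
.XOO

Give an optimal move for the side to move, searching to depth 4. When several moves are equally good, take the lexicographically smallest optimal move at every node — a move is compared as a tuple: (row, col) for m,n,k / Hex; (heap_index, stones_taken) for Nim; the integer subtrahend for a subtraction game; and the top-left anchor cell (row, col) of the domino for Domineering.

p1 X@[.X../.XOO]: (0,0)[XX../.XOO]+0 (0,2)[.XX./.XOO]+1* (0,3)[.X.X/.XOO]+0 (1,0)[.X../XXOO]+0
p2 O@[.XX./.XOO]: (0,0)[OXX./.XOO]-1* (0,3)[.XXO/.XOO]-1 (1,0)[.XX./OXOO]-1
p3 X@[OXX./.XOO]: (0,3)[OXXX/.XOO]+1* (1,0)[OXX./XXOO]+0
p4 O@[OXXX/.XOO] terminal -1; root [.X../.XOO] d4

X's best at [.X../.XOO]: (0,2)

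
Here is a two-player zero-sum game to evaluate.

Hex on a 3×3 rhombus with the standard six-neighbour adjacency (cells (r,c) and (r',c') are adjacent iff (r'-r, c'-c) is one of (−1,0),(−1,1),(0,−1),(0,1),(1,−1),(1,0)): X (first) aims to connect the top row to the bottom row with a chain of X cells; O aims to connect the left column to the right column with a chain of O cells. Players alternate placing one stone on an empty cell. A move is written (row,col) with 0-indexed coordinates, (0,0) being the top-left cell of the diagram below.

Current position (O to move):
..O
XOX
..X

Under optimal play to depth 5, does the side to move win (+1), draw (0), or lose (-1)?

value(..O/XOX/..X, O) = +1

ply 1, O at ..O/XOX/..X | (0,0)=+1→O.O/XOX/..X*; (0,1)=+1→.OO/XOX/..X; (2,0)=+1→..O/XOX/O.X; (2,1)=-1→..O/XOX/.OX
ply 2, X at O.O/XOX/..X | (0,1)=-1→OXO/XOX/..X*; (2,0)=-1→O.O/XOX/X.X; (2,1)=-1→O.O/XOX/.XX
ply 3, O at OXO/XOX/..X | (2,0)=+1→OXO/XOX/O.X*; (2,1)=-1→OXO/XOX/.OX
ply 4: OXO/XOX/O.X is terminal -1 (X); from ..O/XOX/..X depth 5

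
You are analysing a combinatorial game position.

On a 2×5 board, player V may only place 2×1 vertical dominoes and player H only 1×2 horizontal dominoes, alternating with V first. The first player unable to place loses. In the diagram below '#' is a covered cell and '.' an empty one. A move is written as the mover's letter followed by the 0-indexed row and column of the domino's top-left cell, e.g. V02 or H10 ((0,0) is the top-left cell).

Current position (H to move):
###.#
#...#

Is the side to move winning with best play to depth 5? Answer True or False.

H winning at [###.#/#...#]: True

p1 H@[###.#/#...#]: H11[###.#/###.#]-1 H12[###.#/#.###]+1*
p2 V@[###.#/#.###] terminal -1; root [###.#/#...#] d5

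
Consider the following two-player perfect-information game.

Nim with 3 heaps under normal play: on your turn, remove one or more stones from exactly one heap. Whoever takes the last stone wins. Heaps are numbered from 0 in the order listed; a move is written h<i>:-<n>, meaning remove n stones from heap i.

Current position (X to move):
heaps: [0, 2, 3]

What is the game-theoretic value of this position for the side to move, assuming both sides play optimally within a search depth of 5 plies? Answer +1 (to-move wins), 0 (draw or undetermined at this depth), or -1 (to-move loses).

value((0,2,3), X) = +1

[(0,2,3)] X move#1: h1:-1:-1/(0,1,3), h1:-2:-1/(0,0,3), h2:-1:+1/(0,2,2)*, h2:-2:-1/(0,2,1), h2:-3:-1/(0,2,0)
[(0,2,2)] O move#2: h1:-1:-1/(0,1,2)*, h1:-2:-1/(0,0,2), h2:-1:-1/(0,2,1), h2:-2:-1/(0,2,0)
[(0,1,2)] X move#3: h1:-1:-1/(0,0,2), h2:-1:+1/(0,1,1)*, h2:-2:-1/(0,1,0)
[(0,1,1)] O move#4: h1:-1:-1/(0,0,1)*, h2:-1:-1/(0,1,0)
[(0,0,1)] X move#5: h2:-1:+1/(0,0,0)*
[(0,0,0)] end (terminal -1, O#6); searched (0,2,3) to 5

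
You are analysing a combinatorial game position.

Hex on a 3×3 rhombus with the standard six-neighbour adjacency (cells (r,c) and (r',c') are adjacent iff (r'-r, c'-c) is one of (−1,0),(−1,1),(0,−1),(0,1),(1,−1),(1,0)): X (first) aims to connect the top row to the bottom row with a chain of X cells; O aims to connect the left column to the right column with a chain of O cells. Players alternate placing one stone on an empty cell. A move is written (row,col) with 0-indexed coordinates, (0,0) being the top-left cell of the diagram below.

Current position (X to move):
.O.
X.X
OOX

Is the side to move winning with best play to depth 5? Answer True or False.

X winning at [.O./X.X/OOX]: True

ply 1, X at .O./X.X/OOX | (0,0)=+1→XO./X.X/OOX*; (0,2)=+1→.OX/X.X/OOX; (1,1)=+1→.O./XXX/OOX
ply 2, O at XO./X.X/OOX | (0,2)=-1→XOO/X.X/OOX*; (1,1)=-1→XO./XOX/OOX
ply 3, X at XOO/X.X/OOX | (1,1)=+1→XOO/XXX/OOX*
ply 4: XOO/XXX/OOX is terminal -1 (O); from .O./X.X/OOX depth 5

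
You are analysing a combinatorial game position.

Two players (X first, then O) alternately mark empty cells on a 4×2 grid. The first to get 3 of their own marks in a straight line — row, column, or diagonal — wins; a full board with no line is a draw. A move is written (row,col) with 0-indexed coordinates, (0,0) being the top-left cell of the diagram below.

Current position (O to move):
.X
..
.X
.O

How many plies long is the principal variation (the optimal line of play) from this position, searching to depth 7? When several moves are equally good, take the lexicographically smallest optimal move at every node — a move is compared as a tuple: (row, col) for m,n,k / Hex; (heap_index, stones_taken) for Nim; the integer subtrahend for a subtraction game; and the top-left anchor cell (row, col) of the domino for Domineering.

PV length from [.X/../.X/.O]: 5 plies

ply 1, O at .X/../.X/.O | (0,0)=-1→OX/../.X/.O; (1,0)=-1→.X/O./.X/.O; (1,1)=+0→.X/.O/.X/.O*; (2,0)=-1→.X/../OX/.O; (3,0)=-1→.X/../.X/OO
ply 2, X at .X/.O/.X/.O | (0,0)=+0→XX/.O/.X/.O*; (1,0)=+0→.X/XO/.X/.O; (2,0)=+0→.X/.O/XX/.O; (3,0)=+0→.X/.O/.X/XO
ply 3, O at XX/.O/.X/.O | (1,0)=+0→XX/OO/.X/.O*; (2,0)=+0→XX/.O/OX/.O; (3,0)=+0→XX/.O/.X/OO
ply 4, X at XX/OO/.X/.O | (2,0)=+0→XX/OO/XX/.O*; (3,0)=+0→XX/OO/.X/XO
ply 5, O at XX/OO/XX/.O | (3,0)=+0→XX/OO/XX/OO*
ply 6: XX/OO/XX/OO is terminal +0 (X); from .X/../.X/.O depth 7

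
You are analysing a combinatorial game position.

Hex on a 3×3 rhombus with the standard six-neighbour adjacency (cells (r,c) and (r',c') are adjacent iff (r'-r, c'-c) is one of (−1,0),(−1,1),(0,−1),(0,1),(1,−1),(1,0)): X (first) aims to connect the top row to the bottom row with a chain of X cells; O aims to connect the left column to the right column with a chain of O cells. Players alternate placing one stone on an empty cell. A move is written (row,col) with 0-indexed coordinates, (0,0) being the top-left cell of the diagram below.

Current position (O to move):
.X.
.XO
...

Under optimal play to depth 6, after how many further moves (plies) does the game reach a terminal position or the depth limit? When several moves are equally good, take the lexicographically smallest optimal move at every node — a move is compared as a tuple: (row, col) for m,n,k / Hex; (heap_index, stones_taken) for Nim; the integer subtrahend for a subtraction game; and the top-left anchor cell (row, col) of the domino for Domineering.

PV length from [.X./.XO/...]: 4 plies

[.X./.XO/...] O move#1: (0,0):-1/OX./.XO/...*, (0,2):-1/.XO/.XO/..., (1,0):-1/.X./OXO/..., (2,0):-1/.X./.XO/O.., (2,1):-1/.X./.XO/.O., (2,2):-1/.X./.XO/..O
[OX./.XO/...] X move#2: (0,2):+1/OXX/.XO/...*, (1,0):+1/OX./XXO/..., (2,0):+1/OX./.XO/X.., (2,1):+1/OX./.XO/.X., (2,2):+1/OX./.XO/..X
[OXX/.XO/...] O move#3: (1,0):-1/OXX/OXO/...*, (2,0):-1/OXX/.XO/O.., (2,1):-1/OXX/.XO/.O., (2,2):-1/OXX/.XO/..O
[OXX/OXO/...] X move#4: (2,0):+1/OXX/OXO/X..*, (2,1):+1/OXX/OXO/.X., (2,2):+1/OXX/OXO/..X
[OXX/OXO/X..] end (terminal -1, O#5); searched .X./.XO/... to 6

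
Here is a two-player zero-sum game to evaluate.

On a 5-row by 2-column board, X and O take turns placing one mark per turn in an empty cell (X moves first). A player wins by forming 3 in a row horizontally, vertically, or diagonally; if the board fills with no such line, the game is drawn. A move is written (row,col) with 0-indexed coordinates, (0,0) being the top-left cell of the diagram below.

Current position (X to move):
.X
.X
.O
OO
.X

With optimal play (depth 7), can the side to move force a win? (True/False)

X winning at [.X/.X/.O/OO/.X]: False

[.X/.X/.O/OO/.X] X move#1: (0,0):-1/XX/.X/.O/OO/.X, (1,0):+0/.X/XX/.O/OO/.X*, (2,0):+0/.X/.X/XO/OO/.X, (4,0):+0/.X/.X/.O/OO/XX
[.X/XX/.O/OO/.X] O move#2: (0,0):+0/OX/XX/.O/OO/.X*, (2,0):+0/.X/XX/OO/OO/.X, (4,0):+0/.X/XX/.O/OO/OX
[OX/XX/.O/OO/.X] X move#3: (2,0):+0/OX/XX/XO/OO/.X*, (4,0):+0/OX/XX/.O/OO/XX
[OX/XX/XO/OO/.X] O move#4: (4,0):+0/OX/XX/XO/OO/OX*
[OX/XX/XO/OO/OX] end (terminal +0, X#5); searched .X/.X/.O/OO/.X to 7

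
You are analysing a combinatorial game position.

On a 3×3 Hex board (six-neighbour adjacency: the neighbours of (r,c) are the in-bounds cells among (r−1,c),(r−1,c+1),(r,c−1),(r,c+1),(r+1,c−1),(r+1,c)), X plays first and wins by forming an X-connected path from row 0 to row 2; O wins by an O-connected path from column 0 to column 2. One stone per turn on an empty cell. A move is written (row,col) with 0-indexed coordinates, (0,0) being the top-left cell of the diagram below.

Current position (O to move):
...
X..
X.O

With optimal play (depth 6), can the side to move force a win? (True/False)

ply 1, O at .../X../X.O | (0,0)=-1→O../X../X.O*; (0,1)=-1→.O./X../X.O; (0,2)=-1→..O/X../X.O; (1,1)=-1→.../XO./X.O; (1,2)=-1→.../X.O/X.O; (2,1)=-1→.../X../XOO
ply 2, X at O../X../X.O | (0,1)=+1→OX./X../X.O*; (0,2)=+1→O.X/X../X.O; (1,1)=+1→O../XX./X.O; (1,2)=+1→O../X.X/X.O; (2,1)=+1→O../X../XXO
ply 3: OX./X../X.O is terminal -1 (O); from .../X../X.O depth 6

O winning at [.../X../X.O]: False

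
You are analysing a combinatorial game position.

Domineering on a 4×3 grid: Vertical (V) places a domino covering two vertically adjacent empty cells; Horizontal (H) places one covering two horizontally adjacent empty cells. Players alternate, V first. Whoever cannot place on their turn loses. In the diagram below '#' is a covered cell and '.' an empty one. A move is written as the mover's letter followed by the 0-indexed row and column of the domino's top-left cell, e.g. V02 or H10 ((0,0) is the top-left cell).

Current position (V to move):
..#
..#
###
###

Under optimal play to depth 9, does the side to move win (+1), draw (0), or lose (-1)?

p1 V@[..#/..#/###/###]: V00[#.#/#.#/###/###]+1* V01[.##/.##/###/###]+1
p2 H@[#.#/#.#/###/###] terminal -1; root [..#/..#/###/###] d9

value(..#/..#/###/###, V) = +1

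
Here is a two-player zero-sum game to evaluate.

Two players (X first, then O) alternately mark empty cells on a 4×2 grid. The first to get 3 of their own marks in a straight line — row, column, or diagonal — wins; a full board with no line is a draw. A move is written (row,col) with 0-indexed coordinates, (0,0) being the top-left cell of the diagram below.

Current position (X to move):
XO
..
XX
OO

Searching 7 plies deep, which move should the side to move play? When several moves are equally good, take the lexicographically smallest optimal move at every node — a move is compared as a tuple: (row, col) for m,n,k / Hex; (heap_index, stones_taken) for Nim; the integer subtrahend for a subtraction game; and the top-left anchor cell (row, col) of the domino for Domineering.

ply 1, X at XO/../XX/OO | (1,0)=+1→XO/X./XX/OO*; (1,1)=+0→XO/.X/XX/OO
ply 2: XO/X./XX/OO is terminal -1 (O); from XO/../XX/OO depth 7

X's best at [XO/../XX/OO]: (1,0)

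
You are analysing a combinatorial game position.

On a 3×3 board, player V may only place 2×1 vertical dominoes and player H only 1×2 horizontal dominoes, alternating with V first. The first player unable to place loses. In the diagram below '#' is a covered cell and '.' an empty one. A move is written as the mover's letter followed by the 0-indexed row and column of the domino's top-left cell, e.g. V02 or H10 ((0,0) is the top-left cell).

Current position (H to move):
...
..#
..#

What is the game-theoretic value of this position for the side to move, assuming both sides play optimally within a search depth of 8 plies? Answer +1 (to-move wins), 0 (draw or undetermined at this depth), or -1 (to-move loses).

value(.../..#/..#, H) = +1

p1 H@[.../..#/..#]: H00[##./..#/..#]-1 H01[.##/..#/..#]-1 H10[.../###/..#]+1* H20[.../..#/###]-1
p2 V@[.../###/..#] terminal -1; root [.../..#/..#] d8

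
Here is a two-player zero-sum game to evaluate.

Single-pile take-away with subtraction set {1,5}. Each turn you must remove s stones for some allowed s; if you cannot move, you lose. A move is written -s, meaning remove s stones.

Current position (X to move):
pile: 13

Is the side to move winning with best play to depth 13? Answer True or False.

[13] X move#1: -1:+1/12*, -5:+1/8
[12] O move#2: -1:-1/11*, -5:-1/7
[11] X move#3: -1:+1/10*, -5:+1/6
[10] O move#4: -1:-1/9*, -5:-1/5
[9] X move#5: -1:+1/8*, -5:+1/4
[8] O move#6: -1:-1/7*, -5:-1/3
[7] X move#7: -1:+1/6*, -5:+1/2
[6] O move#8: -1:-1/5*, -5:-1/1
[5] X move#9: -1:+1/4*, -5:+1/0
[4] O move#10: -1:-1/3*
[3] X move#11: -1:+1/2*
[2] O move#12: -1:-1/1*
[1] X move#13: -1:+1/0*
[0] end (terminal -1, O#14); searched 13 to 13

X winning at [13]: True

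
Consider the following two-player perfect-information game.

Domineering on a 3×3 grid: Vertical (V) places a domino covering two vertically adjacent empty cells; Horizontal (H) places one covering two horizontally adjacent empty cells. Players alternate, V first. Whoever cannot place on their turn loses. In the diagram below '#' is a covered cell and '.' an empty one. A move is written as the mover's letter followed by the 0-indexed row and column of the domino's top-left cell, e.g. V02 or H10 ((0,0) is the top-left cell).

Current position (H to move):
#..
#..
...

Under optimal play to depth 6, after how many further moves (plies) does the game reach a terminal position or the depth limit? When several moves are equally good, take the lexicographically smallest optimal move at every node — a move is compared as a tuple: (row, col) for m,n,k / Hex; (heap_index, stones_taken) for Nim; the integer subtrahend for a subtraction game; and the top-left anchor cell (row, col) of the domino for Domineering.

ply 1, H at #../#../... | H01=-1→###/#../...; H11=+1→#../###/...*; H20=-1→#../#../##.; H21=-1→#../#../.##
ply 2: #../###/... is terminal -1 (V); from #../#../... depth 6

PV length from [#../#../...]: 1 ply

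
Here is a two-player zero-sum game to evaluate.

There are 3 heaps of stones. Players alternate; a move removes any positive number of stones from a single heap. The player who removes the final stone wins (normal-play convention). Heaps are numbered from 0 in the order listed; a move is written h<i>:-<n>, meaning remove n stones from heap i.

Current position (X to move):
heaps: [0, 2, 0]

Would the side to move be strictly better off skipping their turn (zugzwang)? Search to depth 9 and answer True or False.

zugzwang((0,2,0), X) = False

[(0,2,0)] X move#1: h1:-1:-1/(0,1,0), h1:-2:+1/(0,0,0)*
[(0,0,0)] end (terminal -1, O#2); searched (0,2,0) to 9
pass branch (O moves first from the same position):
  | [(0,2,0)] O move#1: h1:-1:-1/(0,1,0), h1:-2:+1/(0,0,0)*
  | [(0,0,0)] end (terminal -1, X#2); searched (0,2,0) to 9
X moving scores +1; X passing scores -1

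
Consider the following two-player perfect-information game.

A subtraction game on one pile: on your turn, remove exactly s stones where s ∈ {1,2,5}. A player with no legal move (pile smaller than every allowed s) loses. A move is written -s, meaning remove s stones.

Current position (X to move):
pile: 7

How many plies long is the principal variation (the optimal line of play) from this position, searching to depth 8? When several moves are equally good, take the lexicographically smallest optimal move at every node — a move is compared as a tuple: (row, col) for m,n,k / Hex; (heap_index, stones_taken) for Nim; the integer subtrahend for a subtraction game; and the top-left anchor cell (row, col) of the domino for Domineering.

PV length from [7]: 5 plies

p1 X@[7]: -1[6]+1* -2[5]-1 -5[2]-1
p2 O@[6]: -1[5]-1* -2[4]-1 -5[1]-1
p3 X@[5]: -1[4]-1 -2[3]+1* -5[0]+1
p4 O@[3]: -1[2]-1* -2[1]-1
p5 X@[2]: -1[1]-1 -2[0]+1*
p6 O@[0] terminal -1; root [7] d8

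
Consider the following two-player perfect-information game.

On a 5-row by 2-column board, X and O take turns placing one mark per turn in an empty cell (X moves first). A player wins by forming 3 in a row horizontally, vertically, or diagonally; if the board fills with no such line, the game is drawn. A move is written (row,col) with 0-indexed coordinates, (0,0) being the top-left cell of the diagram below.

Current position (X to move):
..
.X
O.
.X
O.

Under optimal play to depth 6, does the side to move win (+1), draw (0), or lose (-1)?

p1 X@[../.X/O./.X/O.]: (0,0)[X./.X/O./.X/O.]-1 (0,1)[.X/.X/O./.X/O.]-1 (1,0)[../XX/O./.X/O.]-1 (2,1)[../.X/OX/.X/O.]+1* (3,0)[../.X/O./XX/O.]+0 (4,1)[../.X/O./.X/OX]-1
p2 O@[../.X/OX/.X/O.] terminal -1; root [../.X/O./.X/O.] d6

value(../.X/O./.X/O., X) = +1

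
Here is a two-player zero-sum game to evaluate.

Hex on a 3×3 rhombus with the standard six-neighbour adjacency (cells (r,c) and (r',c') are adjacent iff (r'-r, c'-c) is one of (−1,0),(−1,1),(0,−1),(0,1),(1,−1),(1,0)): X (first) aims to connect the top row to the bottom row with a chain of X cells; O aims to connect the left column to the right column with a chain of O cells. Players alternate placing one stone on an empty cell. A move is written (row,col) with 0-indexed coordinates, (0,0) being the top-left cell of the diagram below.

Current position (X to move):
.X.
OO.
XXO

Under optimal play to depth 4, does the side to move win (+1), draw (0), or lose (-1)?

value(.X./OO./XXO, X) = -1

ply 1, X at .X./OO./XXO | (0,0)=-1→XX./OO./XXO*; (0,2)=-1→.XX/OO./XXO; (1,2)=-1→.X./OOX/XXO
ply 2, O at XX./OO./XXO | (0,2)=+1→XXO/OO./XXO*; (1,2)=+1→XX./OOO/XXO
ply 3: XXO/OO./XXO is terminal -1 (X); from .X./OO./XXO depth 4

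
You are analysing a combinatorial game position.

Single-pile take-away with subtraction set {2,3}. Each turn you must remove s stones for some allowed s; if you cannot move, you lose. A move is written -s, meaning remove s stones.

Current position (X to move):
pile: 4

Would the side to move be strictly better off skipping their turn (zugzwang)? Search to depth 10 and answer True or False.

zugzwang(4, X) = False

p1 X@[4]: -2[2]-1 -3[1]+1*
p2 O@[1] terminal -1; root [4] d10
pass branch (O moves first from the same position):
  | p1 O@[4]: -2[2]-1 -3[1]+1*
  | p2 X@[1] terminal -1; root [4] d10
X moving scores +1; X passing scores -1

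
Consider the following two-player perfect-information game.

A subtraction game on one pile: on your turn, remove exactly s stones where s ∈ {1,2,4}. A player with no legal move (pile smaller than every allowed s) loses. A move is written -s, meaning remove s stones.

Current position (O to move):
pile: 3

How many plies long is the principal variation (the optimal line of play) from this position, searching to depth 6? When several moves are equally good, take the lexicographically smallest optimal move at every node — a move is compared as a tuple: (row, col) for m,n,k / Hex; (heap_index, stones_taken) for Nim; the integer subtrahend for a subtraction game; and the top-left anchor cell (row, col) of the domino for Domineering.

p1 O@[3]: -1[2]-1* -2[1]-1
p2 X@[2]: -1[1]-1 -2[0]+1*
p3 O@[0] terminal -1; root [3] d6

PV length from [3]: 2 plies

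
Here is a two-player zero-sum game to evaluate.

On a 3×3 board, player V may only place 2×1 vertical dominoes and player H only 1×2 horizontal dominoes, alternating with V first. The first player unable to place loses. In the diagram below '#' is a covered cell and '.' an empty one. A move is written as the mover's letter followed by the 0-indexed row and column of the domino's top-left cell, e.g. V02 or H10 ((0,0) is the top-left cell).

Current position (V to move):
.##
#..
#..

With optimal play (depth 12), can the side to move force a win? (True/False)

V winning at [.##/#../#..]: True

p1 V@[.##/#../#..]: V11[.##/##./##.]+1* V12[.##/#.#/#.#]+1
p2 H@[.##/##./##.] terminal -1; root [.##/#../#..] d12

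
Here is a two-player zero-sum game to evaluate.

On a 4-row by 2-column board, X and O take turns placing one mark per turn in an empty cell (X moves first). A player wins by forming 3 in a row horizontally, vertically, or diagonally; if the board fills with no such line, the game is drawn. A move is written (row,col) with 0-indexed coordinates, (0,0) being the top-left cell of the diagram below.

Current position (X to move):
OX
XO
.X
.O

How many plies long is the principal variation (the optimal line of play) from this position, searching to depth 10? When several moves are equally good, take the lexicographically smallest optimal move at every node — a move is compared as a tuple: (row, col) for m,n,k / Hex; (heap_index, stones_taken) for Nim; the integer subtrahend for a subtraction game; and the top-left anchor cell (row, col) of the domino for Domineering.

PV length from [OX/XO/.X/.O]: 2 plies

p1 X@[OX/XO/.X/.O]: (2,0)[OX/XO/XX/.O]+0* (3,0)[OX/XO/.X/XO]+0
p2 O@[OX/XO/XX/.O]: (3,0)[OX/XO/XX/OO]+0*
p3 X@[OX/XO/XX/OO] terminal +0; root [OX/XO/.X/.O] d10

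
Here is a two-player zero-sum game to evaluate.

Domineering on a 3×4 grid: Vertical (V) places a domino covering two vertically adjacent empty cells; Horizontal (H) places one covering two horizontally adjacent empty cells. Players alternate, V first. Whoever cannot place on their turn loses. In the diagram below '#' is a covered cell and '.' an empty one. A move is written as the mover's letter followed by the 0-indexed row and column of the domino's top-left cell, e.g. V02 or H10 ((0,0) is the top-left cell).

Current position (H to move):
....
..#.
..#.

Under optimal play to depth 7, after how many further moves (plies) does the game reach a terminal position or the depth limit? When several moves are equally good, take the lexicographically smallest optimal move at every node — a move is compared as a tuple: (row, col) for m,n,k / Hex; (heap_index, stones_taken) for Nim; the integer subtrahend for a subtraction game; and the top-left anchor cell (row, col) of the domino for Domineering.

PV length from [..../..#./..#.]: 3 plies

ply 1, H at ..../..#./..#. | H00=-1→##../..#./..#.; H01=-1→.##./..#./..#.; H02=-1→..##/..#./..#.; H10=+1→..../###./..#.*; H20=-1→..../..#./###.
ply 2, V at ..../###./..#. | V03=-1→...#/####/..#.*; V13=-1→..../####/..##
ply 3, H at ...#/####/..#. | H00=+1→##.#/####/..#.*; H01=+1→.###/####/..#.; H20=+1→...#/####/###.
ply 4: ##.#/####/..#. is terminal -1 (V); from ..../..#./..#. depth 7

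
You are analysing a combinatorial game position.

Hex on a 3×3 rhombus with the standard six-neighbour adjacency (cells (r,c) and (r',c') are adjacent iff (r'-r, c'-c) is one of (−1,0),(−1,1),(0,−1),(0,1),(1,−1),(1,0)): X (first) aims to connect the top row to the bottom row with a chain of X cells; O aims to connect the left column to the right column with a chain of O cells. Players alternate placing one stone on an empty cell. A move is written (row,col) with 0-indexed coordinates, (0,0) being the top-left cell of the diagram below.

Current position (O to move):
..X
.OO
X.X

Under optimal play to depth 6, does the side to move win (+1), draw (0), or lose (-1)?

p1 O@[..X/.OO/X.X]: (0,0)[O.X/.OO/X.X]+1* (0,1)[.OX/.OO/X.X]+1 (1,0)[..X/OOO/X.X]+1 (2,1)[..X/.OO/XOX]-1
p2 X@[O.X/.OO/X.X]: (0,1)[OXX/.OO/X.X]-1* (1,0)[O.X/XOO/X.X]-1 (2,1)[O.X/.OO/XXX]-1
p3 O@[OXX/.OO/X.X]: (1,0)[OXX/OOO/X.X]+1* (2,1)[OXX/.OO/XOX]-1
p4 X@[OXX/OOO/X.X] terminal -1; root [..X/.OO/X.X] d6

value(..X/.OO/X.X, O) = +1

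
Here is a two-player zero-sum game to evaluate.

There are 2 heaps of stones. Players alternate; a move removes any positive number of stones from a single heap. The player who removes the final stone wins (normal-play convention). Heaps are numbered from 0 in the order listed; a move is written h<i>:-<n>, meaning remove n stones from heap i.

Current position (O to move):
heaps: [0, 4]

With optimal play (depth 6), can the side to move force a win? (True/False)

O winning at [(0,4)]: True

p1 O@[(0,4)]: h1:-1[(0,3)]-1 h1:-2[(0,2)]-1 h1:-3[(0,1)]-1 h1:-4[(0,0)]+1*
p2 X@[(0,0)] terminal -1; root [(0,4)] d6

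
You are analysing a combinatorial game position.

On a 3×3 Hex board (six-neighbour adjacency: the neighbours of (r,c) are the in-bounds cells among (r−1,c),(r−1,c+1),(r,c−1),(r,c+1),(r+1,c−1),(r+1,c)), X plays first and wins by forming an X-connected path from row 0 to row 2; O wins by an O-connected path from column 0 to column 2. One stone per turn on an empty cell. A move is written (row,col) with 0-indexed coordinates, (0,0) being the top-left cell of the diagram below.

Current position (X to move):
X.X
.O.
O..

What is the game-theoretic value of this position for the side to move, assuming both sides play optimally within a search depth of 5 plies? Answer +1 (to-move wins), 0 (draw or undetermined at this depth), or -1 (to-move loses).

ply 1, X at X.X/.O./O.. | (0,1)=-1→XXX/.O./O..; (1,0)=-1→X.X/XO./O..; (1,2)=+1→X.X/.OX/O..*; (2,1)=-1→X.X/.O./OX.; (2,2)=-1→X.X/.O./O.X
ply 2, O at X.X/.OX/O.. | (0,1)=-1→XOX/.OX/O..*; (1,0)=-1→X.X/OOX/O..; (2,1)=-1→X.X/.OX/OO.; (2,2)=-1→X.X/.OX/O.O
ply 3, X at XOX/.OX/O.. | (1,0)=+1→XOX/XOX/O..*; (2,1)=+1→XOX/.OX/OX.; (2,2)=+1→XOX/.OX/O.X
ply 4, O at XOX/XOX/O.. | (2,1)=-1→XOX/XOX/OO.*; (2,2)=-1→XOX/XOX/O.O
ply 5, X at XOX/XOX/OO. | (2,2)=+1→XOX/XOX/OOX*
ply 6: XOX/XOX/OOX is terminal -1 (O); from X.X/.O./O.. depth 5

value(X.X/.O./O.., X) = +1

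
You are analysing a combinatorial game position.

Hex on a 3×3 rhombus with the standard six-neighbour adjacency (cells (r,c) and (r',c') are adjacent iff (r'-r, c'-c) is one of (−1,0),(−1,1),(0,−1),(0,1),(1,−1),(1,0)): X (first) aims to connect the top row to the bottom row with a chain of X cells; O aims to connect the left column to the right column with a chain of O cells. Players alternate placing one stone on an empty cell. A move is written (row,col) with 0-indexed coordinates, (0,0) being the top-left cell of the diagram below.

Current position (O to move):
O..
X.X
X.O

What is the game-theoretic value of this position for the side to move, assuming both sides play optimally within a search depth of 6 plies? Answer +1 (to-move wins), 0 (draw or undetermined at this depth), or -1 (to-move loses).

value(O../X.X/X.O, O) = -1

[O../X.X/X.O] O move#1: (0,1):-1/OO./X.X/X.O*, (0,2):-1/O.O/X.X/X.O, (1,1):-1/O../XOX/X.O, (2,1):-1/O../X.X/XOO
[OO./X.X/X.O] X move#2: (0,2):+1/OOX/X.X/X.O*, (1,1):-1/OO./XXX/X.O, (2,1):-1/OO./X.X/XXO
[OOX/X.X/X.O] O move#3: (1,1):-1/OOX/XOX/X.O*, (2,1):-1/OOX/X.X/XOO
[OOX/XOX/X.O] X move#4: (2,1):+1/OOX/XOX/XXO*
[OOX/XOX/XXO] end (terminal -1, O#5); searched O../X.X/X.O to 6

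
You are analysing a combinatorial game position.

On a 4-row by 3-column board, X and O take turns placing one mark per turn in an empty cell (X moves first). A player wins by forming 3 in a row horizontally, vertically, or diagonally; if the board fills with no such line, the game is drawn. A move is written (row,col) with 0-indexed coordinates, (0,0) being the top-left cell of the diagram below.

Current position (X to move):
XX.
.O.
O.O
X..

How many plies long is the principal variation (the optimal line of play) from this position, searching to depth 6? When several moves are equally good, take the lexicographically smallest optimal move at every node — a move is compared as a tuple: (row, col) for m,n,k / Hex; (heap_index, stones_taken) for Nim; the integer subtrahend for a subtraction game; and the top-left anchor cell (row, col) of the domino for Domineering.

PV length from [XX./.O./O.O/X..]: 1 ply

ply 1, X at XX./.O./O.O/X.. | (0,2)=+1→XXX/.O./O.O/X..*; (1,0)=-1→XX./XO./O.O/X..; (1,2)=-1→XX./.OX/O.O/X..; (2,1)=-1→XX./.O./OXO/X..; (3,1)=-1→XX./.O./O.O/XX.; (3,2)=-1→XX./.O./O.O/X.X
ply 2: XXX/.O./O.O/X.. is terminal -1 (O); from XX./.O./O.O/X.. depth 6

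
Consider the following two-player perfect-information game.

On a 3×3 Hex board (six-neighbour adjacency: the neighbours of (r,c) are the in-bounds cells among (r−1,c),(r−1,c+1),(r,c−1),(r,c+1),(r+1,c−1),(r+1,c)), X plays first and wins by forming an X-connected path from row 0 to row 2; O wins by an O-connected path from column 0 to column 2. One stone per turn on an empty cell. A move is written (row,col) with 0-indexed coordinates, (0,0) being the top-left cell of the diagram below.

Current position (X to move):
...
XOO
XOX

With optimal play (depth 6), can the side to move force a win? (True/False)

p1 X@[.../XOO/XOX]: (0,0)[X../XOO/XOX]+1* (0,1)[.X./XOO/XOX]+1 (0,2)[..X/XOO/XOX]+1
p2 O@[X../XOO/XOX] terminal -1; root [.../XOO/XOX] d6

X winning at [.../XOO/XOX]: True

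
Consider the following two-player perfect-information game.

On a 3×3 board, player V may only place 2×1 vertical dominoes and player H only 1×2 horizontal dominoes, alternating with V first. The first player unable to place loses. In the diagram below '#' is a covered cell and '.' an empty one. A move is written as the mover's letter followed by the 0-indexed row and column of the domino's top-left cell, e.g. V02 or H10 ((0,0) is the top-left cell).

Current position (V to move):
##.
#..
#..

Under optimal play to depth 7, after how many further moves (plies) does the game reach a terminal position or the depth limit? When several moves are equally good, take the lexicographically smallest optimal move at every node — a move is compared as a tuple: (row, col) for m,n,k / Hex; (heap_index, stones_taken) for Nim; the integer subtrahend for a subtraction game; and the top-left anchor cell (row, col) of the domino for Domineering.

p1 V@[##./#../#..]: V02[###/#.#/#..]-1 V11[##./##./##.]+1* V12[##./#.#/#.#]+1
p2 H@[##./##./##.] terminal -1; root [##./#../#..] d7

PV length from [##./#../#..]: 1 ply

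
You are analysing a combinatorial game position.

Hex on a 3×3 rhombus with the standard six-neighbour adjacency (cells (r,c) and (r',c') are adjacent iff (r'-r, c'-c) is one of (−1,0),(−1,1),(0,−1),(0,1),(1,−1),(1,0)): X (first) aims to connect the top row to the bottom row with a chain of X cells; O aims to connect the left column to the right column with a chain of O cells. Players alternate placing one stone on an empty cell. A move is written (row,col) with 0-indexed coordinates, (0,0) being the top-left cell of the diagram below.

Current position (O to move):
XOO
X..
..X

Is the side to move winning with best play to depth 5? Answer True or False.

p1 O@[XOO/X../..X]: (1,1)[XOO/XO./..X]-1* (1,2)[XOO/X.O/..X]-1 (2,0)[XOO/X../O.X]-1 (2,1)[XOO/X../.OX]-1
p2 X@[XOO/XO./..X]: (1,2)[XOO/XOX/..X]-1 (2,0)[XOO/XO./X.X]+1* (2,1)[XOO/XO./.XX]-1
p3 O@[XOO/XO./X.X] terminal -1; root [XOO/X../..X] d5

O winning at [XOO/X../..X]: False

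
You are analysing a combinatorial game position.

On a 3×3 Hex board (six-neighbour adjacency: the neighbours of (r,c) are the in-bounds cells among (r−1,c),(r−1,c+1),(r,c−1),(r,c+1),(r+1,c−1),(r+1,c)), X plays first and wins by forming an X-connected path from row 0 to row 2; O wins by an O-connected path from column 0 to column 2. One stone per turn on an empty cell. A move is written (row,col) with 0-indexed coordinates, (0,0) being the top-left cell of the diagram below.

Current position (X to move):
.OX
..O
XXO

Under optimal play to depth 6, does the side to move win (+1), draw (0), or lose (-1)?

value(.OX/..O/XXO, X) = +1

ply 1, X at .OX/..O/XXO | (0,0)=+1→XOX/..O/XXO*; (1,0)=+1→.OX/X.O/XXO; (1,1)=+1→.OX/.XO/XXO
ply 2, O at XOX/..O/XXO | (1,0)=-1→XOX/O.O/XXO*; (1,1)=-1→XOX/.OO/XXO
ply 3, X at XOX/O.O/XXO | (1,1)=+1→XOX/OXO/XXO*
ply 4: XOX/OXO/XXO is terminal -1 (O); from .OX/..O/XXO depth 6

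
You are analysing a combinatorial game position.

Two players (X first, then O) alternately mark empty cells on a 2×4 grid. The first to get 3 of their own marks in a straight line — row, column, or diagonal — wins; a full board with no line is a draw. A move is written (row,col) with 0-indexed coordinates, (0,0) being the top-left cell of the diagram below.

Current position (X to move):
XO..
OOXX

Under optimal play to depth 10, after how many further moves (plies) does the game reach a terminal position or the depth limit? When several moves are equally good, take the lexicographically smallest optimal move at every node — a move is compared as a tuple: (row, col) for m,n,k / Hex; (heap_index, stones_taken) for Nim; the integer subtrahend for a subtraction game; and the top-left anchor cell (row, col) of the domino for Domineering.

PV length from [XO../OOXX]: 2 plies

ply 1, X at XO../OOXX | (0,2)=+0→XOX./OOXX*; (0,3)=+0→XO.X/OOXX
ply 2, O at XOX./OOXX | (0,3)=+0→XOXO/OOXX*
ply 3: XOXO/OOXX is terminal +0 (X); from XO../OOXX depth 10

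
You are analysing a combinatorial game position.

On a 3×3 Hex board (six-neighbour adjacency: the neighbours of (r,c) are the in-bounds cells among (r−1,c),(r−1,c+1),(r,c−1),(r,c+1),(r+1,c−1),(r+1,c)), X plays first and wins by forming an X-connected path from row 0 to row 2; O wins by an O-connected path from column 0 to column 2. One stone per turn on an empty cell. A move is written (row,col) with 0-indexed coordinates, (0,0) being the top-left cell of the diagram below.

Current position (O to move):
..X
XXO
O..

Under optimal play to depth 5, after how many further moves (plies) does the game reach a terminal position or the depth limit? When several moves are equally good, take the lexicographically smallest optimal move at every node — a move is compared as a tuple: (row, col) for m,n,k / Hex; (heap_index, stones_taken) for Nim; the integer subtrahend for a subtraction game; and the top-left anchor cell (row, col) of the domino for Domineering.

PV length from [..X/XXO/O..]: 1 ply

[..X/XXO/O..] O move#1: (0,0):-1/O.X/XXO/O.., (0,1):-1/.OX/XXO/O.., (2,1):+1/..X/XXO/OO.*, (2,2):-1/..X/XXO/O.O
[..X/XXO/OO.] end (terminal -1, X#2); searched ..X/XXO/O.. to 5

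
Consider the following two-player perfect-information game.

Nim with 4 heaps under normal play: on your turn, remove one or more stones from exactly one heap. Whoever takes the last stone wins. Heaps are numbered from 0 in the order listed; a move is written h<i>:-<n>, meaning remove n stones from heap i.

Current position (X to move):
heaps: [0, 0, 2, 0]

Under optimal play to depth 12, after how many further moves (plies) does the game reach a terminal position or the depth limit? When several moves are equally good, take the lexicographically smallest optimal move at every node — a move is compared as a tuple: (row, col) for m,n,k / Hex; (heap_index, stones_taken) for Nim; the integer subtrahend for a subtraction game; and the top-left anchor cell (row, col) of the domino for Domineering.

PV length from [(0,0,2,0)]: 1 ply

[(0,0,2,0)] X move#1: h2:-1:-1/(0,0,1,0), h2:-2:+1/(0,0,0,0)*
[(0,0,0,0)] end (terminal -1, O#2); searched (0,0,2,0) to 12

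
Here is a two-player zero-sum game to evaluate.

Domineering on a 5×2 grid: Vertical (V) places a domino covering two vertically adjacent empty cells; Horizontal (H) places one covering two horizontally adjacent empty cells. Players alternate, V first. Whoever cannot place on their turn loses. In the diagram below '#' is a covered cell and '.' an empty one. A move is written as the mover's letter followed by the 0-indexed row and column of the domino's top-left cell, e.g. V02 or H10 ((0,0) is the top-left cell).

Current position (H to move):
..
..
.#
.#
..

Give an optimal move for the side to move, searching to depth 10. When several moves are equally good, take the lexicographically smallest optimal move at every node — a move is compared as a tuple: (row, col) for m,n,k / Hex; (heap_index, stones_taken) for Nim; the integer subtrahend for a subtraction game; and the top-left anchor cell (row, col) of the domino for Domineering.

H's best at [../../.#/.#/..]: H00

ply 1, H at ../../.#/.#/.. | H00=+1→##/../.#/.#/..*; H10=+1→../##/.#/.#/..; H40=-1→../../.#/.#/##
ply 2, V at ##/../.#/.#/.. | V10=-1→##/#./##/.#/..*; V20=-1→##/../##/##/..; V30=-1→##/../.#/##/#.
ply 3, H at ##/#./##/.#/.. | H40=+1→##/#./##/.#/##*
ply 4: ##/#./##/.#/## is terminal -1 (V); from ../../.#/.#/.. depth 10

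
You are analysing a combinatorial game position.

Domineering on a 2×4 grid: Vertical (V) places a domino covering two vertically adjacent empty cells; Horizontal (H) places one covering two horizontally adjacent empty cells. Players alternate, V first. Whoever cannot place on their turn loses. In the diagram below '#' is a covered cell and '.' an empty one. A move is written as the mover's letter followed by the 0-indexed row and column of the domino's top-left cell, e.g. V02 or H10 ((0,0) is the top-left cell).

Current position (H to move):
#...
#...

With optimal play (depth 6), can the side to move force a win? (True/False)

H winning at [#.../#...]: True

[#.../#...] H move#1: H01:+1/###./#...*, H02:+1/#.##/#..., H11:+1/#.../###., H12:+1/#.../#.##
[###./#...] V move#2: V03:-1/####/#..#*
[####/#..#] H move#3: H11:+1/####/####*
[####/####] end (terminal -1, V#4); searched #.../#... to 6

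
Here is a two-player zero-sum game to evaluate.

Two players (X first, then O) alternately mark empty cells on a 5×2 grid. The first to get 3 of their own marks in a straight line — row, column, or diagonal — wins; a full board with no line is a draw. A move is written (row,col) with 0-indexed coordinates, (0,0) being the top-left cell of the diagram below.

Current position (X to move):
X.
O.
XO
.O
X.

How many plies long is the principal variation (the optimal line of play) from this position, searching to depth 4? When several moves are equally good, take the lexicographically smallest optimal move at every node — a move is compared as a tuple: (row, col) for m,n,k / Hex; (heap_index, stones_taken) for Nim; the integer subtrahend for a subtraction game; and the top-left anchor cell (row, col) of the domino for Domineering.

ply 1, X at X./O./XO/.O/X. | (0,1)=-1→XX/O./XO/.O/X.; (1,1)=-1→X./OX/XO/.O/X.; (3,0)=+1→X./O./XO/XO/X.*; (4,1)=-1→X./O./XO/.O/XX
ply 2: X./O./XO/XO/X. is terminal -1 (O); from X./O./XO/.O/X. depth 4

PV length from [X./O./XO/.O/X.]: 1 ply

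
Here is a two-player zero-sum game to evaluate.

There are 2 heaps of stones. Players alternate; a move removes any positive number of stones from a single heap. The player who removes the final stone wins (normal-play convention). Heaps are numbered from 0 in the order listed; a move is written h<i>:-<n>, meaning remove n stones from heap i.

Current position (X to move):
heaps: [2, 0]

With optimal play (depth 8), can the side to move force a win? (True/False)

[(2,0)] X move#1: h0:-1:-1/(1,0), h0:-2:+1/(0,0)*
[(0,0)] end (terminal -1, O#2); searched (2,0) to 8

X winning at [(2,0)]: True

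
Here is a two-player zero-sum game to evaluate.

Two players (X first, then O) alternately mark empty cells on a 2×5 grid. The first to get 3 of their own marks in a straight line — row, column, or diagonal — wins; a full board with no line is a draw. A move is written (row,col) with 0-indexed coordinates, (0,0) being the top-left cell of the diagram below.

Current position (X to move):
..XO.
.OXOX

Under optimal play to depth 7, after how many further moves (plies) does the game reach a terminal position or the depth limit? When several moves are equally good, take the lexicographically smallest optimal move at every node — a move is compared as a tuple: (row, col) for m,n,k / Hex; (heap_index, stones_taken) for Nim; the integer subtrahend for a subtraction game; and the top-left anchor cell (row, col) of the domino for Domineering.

PV length from [..XO./.OXOX]: 4 plies

ply 1, X at ..XO./.OXOX | (0,0)=+0→X.XO./.OXOX*; (0,1)=+0→.XXO./.OXOX; (0,4)=+0→..XOX/.OXOX; (1,0)=+0→..XO./XOXOX
ply 2, O at X.XO./.OXOX | (0,1)=+0→XOXO./.OXOX*; (0,4)=-1→X.XOO/.OXOX; (1,0)=-1→X.XO./OOXOX
ply 3, X at XOXO./.OXOX | (0,4)=+0→XOXOX/.OXOX*; (1,0)=+0→XOXO./XOXOX
ply 4, O at XOXOX/.OXOX | (1,0)=+0→XOXOX/OOXOX*
ply 5: XOXOX/OOXOX is terminal +0 (X); from ..XO./.OXOX depth 7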